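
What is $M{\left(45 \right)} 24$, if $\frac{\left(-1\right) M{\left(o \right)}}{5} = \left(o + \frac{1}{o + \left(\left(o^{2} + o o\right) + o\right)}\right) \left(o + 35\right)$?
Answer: $- \frac{29808160}{69} \approx -4.32 \cdot 10^{5}$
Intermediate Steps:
$M{\left(o \right)} = - 5 \left(35 + o\right) \left(o + \frac{1}{2 o + 2 o^{2}}\right)$ ($M{\left(o \right)} = - 5 \left(o + \frac{1}{o + \left(\left(o^{2} + o o\right) + o\right)}\right) \left(o + 35\right) = - 5 \left(o + \frac{1}{o + \left(\left(o^{2} + o^{2}\right) + o\right)}\right) \left(35 + o\right) = - 5 \left(o + \frac{1}{o + \left(2 o^{2} + o\right)}\right) \left(35 + o\right) = - 5 \left(o + \frac{1}{o + \left(o + 2 o^{2}\right)}\right) \left(35 + o\right) = - 5 \left(o + \frac{1}{2 o + 2 o^{2}}\right) \left(35 + o\right) = - 5 \left(35 + o\right) \left(o + \frac{1}{2 o + 2 o^{2}}\right)$)
$M{\left(45 \right)} 24 = \frac{5 \left(-35 - 45 - 72 \cdot 45^{3} - 70 \cdot 45^{2} - 2 \cdot 45^{4}\right)}{2 \cdot 45 \left(1 + 45\right)} 24 = \frac{5}{2} \cdot \frac{1}{45} \cdot \frac{1}{46} \left(-35 - 45 - 6561000 - 141750 - 8201250\right) 24 = \frac{5}{2} \cdot \frac{1}{45} \cdot \frac{1}{46} \left(-14904080\right) 24 = \left(- \frac{3726020}{207}\right) 24 = - \frac{29808160}{69}$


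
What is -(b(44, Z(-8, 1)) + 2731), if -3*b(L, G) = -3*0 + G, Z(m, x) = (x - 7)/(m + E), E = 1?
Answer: -19115/7 ≈ -2730.7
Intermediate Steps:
Z(m, x) = (-7 + x)/(1 + m) (Z(m, x) = (x - 7)/(m + 1) = (-7 + x)/(1 + m))
b(L, G) = -G/3 (b(L, G) = -(-3*0 + G)/3 = -(0 + G)/3 = -G/3)
-(b(44, Z(-8, 1)) + 2731) = -(-(-7 + 1)/(3*(1 - 8)) + 2731) = -(-(-6)/(3*(-7)) + 2731) = -(-(-1)*(-6)/21 + 2731) = -(-⅓*6/7 + 2731) = -(-2/7 + 2731) = -1*19115/7 = -19115/7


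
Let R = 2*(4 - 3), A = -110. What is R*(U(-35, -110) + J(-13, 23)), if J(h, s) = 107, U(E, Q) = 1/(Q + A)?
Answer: 23539/110 ≈ 213.99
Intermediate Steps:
R = 2 (R = 2*1 = 2)
U(E, Q) = 1/(-110 + Q) (U(E, Q) = 1/(Q - 110) = 1/(-110 + Q))
R*(U(-35, -110) + J(-13, 23)) = 2*(1/(-110 - 110) + 107) = 2*(1/(-220) + 107) = 2*(-1/220 + 107) = 2*(23539/220) = 23539/110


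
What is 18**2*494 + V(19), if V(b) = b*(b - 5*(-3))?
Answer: 160702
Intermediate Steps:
V(b) = b*(15 + b) (V(b) = b*(b + 15) = b*(15 + b))
18**2*494 + V(19) = 18**2*494 + 19*(15 + 19) = 324*494 + 19*34 = 160056 + 646 = 160702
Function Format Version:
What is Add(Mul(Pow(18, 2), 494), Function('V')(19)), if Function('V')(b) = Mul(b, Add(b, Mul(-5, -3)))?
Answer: 160702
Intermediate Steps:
Function('V')(b) = Mul(b, Add(15, b)) (Function('V')(b) = Mul(b, Add(b, 15)) = Mul(b, Add(15, b)))
Add(Mul(Pow(18, 2), 494), Function('V')(19)) = Add(Mul(Pow(18, 2), 494), Mul(19, Add(15, 19))) = Add(Mul(324, 494), Mul(19, 34)) = Add(160056, 646) = 160702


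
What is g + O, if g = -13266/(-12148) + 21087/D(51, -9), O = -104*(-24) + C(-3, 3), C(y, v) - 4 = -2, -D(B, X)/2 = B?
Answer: 118352086/51629 ≈ 2292.4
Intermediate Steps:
D(B, X) = -2*B
C(y, v) = 2 (C(y, v) = 4 - 2 = 2)
O = 2498 (O = -104*(-24) + 2 = 2496 + 2 = 2498)
g = -10617156/51629 (g = -13266/(-12148) + 21087/((-2*51)) = -13266*(-1/12148) + 21087/(-102) = 6633/6074 + 21087*(-1/102) = 6633/6074 - 7029/34 = -10617156/51629 ≈ -205.64)
g + O = -10617156/51629 + 2498 = 118352086/51629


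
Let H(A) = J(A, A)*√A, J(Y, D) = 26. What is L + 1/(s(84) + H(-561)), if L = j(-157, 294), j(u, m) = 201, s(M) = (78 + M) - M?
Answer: 992941/4940 - I*√561/14820 ≈ 201.0 - 0.0015982*I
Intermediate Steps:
s(M) = 78
L = 201
H(A) = 26*√A
L + 1/(s(84) + H(-561)) = 201 + 1/(78 + 26*√(-561)) = 201 + 1/(78 + 26*(I*√561)) = 201 + 1/(78 + 26*I*√561)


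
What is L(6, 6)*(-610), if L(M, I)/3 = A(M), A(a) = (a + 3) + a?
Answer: -27450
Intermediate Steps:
A(a) = 3 + 2*a (A(a) = (3 + a) + a = 3 + 2*a)
L(M, I) = 9 + 6*M (L(M, I) = 3*(3 + 2*M) = 9 + 6*M)
L(6, 6)*(-610) = (9 + 6*6)*(-610) = (9 + 36)*(-610) = 45*(-610) = -27450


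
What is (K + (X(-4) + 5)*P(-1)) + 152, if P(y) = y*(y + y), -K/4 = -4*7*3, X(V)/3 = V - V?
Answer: 498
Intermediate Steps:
X(V) = 0 (X(V) = 3*(V - V) = 3*0 = 0)
K = 336 (K = -4*(-4*7)*3 = -(-112)*3 = -4*(-84) = 336)
P(y) = 2*y**2 (P(y) = y*(2*y) = 2*y**2)
(K + (X(-4) + 5)*P(-1)) + 152 = (336 + (0 + 5)*(2*(-1)**2)) + 152 = (336 + 5*(2*1)) + 152 = (336 + 5*2) + 152 = (336 + 10) + 152 = 346 + 152 = 498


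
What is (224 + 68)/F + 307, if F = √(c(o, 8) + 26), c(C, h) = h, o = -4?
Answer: 307 + 146*√34/17 ≈ 357.08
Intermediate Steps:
F = √34 (F = √(8 + 26) = √34 ≈ 5.8309)
(224 + 68)/F + 307 = (224 + 68)/(√34) + 307 = 292*(√34/34) + 307 = 146*√34/17 + 307 = 307 + 146*√34/17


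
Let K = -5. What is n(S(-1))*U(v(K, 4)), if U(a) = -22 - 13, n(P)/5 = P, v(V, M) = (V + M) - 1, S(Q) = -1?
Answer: 175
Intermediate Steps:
v(V, M) = -1 + M + V (v(V, M) = (M + V) - 1 = -1 + M + V)
n(P) = 5*P
U(a) = -35
n(S(-1))*U(v(K, 4)) = (5*(-1))*(-35) = -5*(-35) = 175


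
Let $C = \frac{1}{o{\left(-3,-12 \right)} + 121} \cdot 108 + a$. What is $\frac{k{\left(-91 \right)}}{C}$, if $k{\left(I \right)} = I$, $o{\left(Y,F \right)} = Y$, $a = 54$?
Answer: $- \frac{5369}{3240} \approx -1.6571$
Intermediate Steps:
$C = \frac{3240}{59}$ ($C = \frac{1}{-3 + 121} \cdot 108 + 54 = \frac{1}{118} \cdot 108 + 54 = \frac{54}{59} + 54 = \frac{3240}{59} \approx 54.915$)
$\frac{k{\left(-91 \right)}}{C} = - \frac{91}{\frac{3240}{59}} = \left(-91\right) \frac{59}{3240} = - \frac{5369}{3240}$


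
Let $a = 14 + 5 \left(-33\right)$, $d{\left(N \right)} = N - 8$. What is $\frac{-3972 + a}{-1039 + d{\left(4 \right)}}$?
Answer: $\frac{589}{149} \approx 3.953$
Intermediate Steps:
$d{\left(N \right)} = -8 + N$
$a = -151$ ($a = 14 - 165 = -151$)
$\frac{-3972 + a}{-1039 + d{\left(4 \right)}} = \frac{-3972 - 151}{-1039 + \left(-8 + 4\right)} = - \frac{4123}{-1039 - 4} = - \frac{4123}{-1043} = \left(-4123\right) \left(- \frac{1}{1043}\right) = \frac{589}{149}$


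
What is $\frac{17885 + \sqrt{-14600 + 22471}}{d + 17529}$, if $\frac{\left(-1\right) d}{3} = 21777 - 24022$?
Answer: $\frac{17885}{24264} + \frac{\sqrt{7871}}{24264} \approx 0.74076$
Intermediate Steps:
$d = 6735$ ($d = - 3 \left(21777 - 24022\right) = \left(-3\right) \left(-2245\right) = 6735$)
$\frac{17885 + \sqrt{-14600 + 22471}}{d + 17529} = \frac{17885 + \sqrt{-14600 + 22471}}{6735 + 17529} = \frac{17885 + \sqrt{7871}}{24264} = \left(17885 + \sqrt{7871}\right) \frac{1}{24264} = \frac{17885}{24264} + \frac{\sqrt{7871}}{24264}$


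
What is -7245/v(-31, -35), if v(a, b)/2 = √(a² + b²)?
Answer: -7245*√2186/4372 ≈ -77.479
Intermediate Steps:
v(a, b) = 2*√(a² + b²)
-7245/v(-31, -35) = -7245*1/(2*√((-31)² + (-35)²)) = -7245*1/(2*√(961 + 1225)) = -7245*√2186/4372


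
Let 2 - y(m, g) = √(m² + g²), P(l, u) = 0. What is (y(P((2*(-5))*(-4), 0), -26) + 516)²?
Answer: 242064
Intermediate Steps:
y(m, g) = 2 - √(g² + m²) (y(m, g) = 2 - √(m² + g²) = 2 - √(g² + m²))
(y(P((2*(-5))*(-4), 0), -26) + 516)² = ((2 - √((-26)² + 0²)) + 516)² = ((2 - √(676 + 0)) + 516)² = ((2 - √676) + 516)² = ((2 - 1*26) + 516)² = ((2 - 26) + 516)² = (-24 + 516)² = 492² = 242064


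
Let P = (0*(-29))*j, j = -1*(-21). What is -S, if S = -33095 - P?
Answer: 33095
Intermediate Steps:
j = 21
P = 0 (P = (0*(-29))*21 = 0*21 = 0)
S = -33095 (S = -33095 - 1*0 = -33095 + 0 = -33095)
-S = -1*(-33095) = 33095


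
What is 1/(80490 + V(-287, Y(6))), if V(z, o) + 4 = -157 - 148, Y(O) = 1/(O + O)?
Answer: 1/80181 ≈ 1.2472e-5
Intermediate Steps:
Y(O) = 1/(2*O)
V(z, o) = -309 (V(z, o) = -4 + (-157 - 148) = -4 - 305 = -309)
1/(80490 + V(-287, Y(6))) = 1/(80490 - 309) = 1/80181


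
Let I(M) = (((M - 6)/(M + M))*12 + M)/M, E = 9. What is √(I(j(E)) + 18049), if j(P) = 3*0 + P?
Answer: 2*√40613/3 ≈ 134.35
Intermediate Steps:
j(P) = P (j(P) = 0 + P = P)
I(M) = (M + 6*(-6 + M)/M)/M (I(M) = (((-6 + M)/((2*M)))*12 + M)/M = (((-6 + M)*(1/(2*M)))*12 + M)/M = (((-6 + M)/(2*M))*12 + M)/M = (6*(-6 + M)/M + M)/M = (M + 6*(-6 + M)/M)/M)
√(I(j(E)) + 18049) = √((1 - 36/9² + 6/9) + 18049) = √((1 - 36*1/81 + 6*(⅑)) + 18049) = √((1 - 4/9 + ⅔) + 18049) = √(11/9 + 18049) = √(162452/9) = 2*√40613/3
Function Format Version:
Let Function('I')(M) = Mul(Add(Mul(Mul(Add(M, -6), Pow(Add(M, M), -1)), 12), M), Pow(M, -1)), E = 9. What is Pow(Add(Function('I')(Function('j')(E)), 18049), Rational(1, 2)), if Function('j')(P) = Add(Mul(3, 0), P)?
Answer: Mul(Rational(2, 3), Pow(40613, Rational(1, 2))) ≈ 134.35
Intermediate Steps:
Function('j')(P) = P (Function('j')(P) = Add(0, P) = P)
Function('I')(M) = Mul(Pow(M, -1), Add(M, Mul(6, Pow(M, -1), Add(-6, M)))) (Function('I')(M) = Mul(Add(Mul(Mul(Add(-6, M), Pow(Mul(2, M), -1)), 12), M), Pow(M, -1)) = Mul(Add(Mul(Mul(Add(-6, M), Mul(Rational(1, 2), Pow(M, -1))), 12), M), Pow(M, -1)) = Mul(Add(Mul(Mul(Rational(1, 2), Pow(M, -1), Add(-6, M)), 12), M), Pow(M, -1)) = Mul(Add(Mul(6, Pow(M, -1), Add(-6, M)), M), Pow(M, -1)) = Mul(Add(M, Mul(6, Pow(M, -1), Add(-6, M))), Pow(M, -1)) = Mul(Pow(M, -1), Add(M, Mul(6, Pow(M, -1), Add(-6, M)))))
Pow(Add(Function('I')(Function('j')(E)), 18049), Rational(1, 2)) = Pow(Add(Add(1, Mul(-36, Pow(9, -2)), Mul(6, Pow(9, -1))), 18049), Rational(1, 2)) = Pow(Add(Add(1, Mul(-36, Rational(1, 81)), Mul(6, Rational(1, 9))), 18049), Rational(1, 2)) = Pow(Add(Add(1, Rational(-4, 9), Rational(2, 3)), 18049), Rational(1, 2)) = Pow(Add(Rational(11, 9), 18049), Rational(1, 2)) = Pow(Rational(162452, 9), Rational(1, 2)) = Mul(Rational(2, 3), Pow(40613, Rational(1, 2)))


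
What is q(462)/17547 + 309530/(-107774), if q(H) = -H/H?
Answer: -2715715342/945555189 ≈ -2.8721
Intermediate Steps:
q(H) = -1 (q(H) = -1*1 = -1)
q(462)/17547 + 309530/(-107774) = -1/17547 + 309530/(-107774) = -1*1/17547 + 309530*(-1/107774) = -1/17547 - 154765/53887 = -2715715342/945555189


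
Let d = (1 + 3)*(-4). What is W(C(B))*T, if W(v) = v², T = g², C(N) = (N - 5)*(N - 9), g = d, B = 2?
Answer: 112896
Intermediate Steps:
d = -16 (d = 4*(-4) = -16)
g = -16
C(N) = (-9 + N)*(-5 + N) (C(N) = (-5 + N)*(-9 + N) = (-9 + N)*(-5 + N))
T = 256 (T = (-16)² = 256)
W(C(B))*T = (45 + 2² - 14*2)²*256 = (45 + 4 - 28)²*256 = 21²*256 = 441*256 = 112896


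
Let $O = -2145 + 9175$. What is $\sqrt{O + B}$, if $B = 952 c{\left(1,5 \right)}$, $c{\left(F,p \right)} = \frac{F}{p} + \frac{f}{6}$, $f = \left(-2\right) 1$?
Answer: $\frac{\sqrt{1553190}}{15} \approx 83.085$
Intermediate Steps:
$f = -2$
$c{\left(F,p \right)} = - \frac{1}{3} + \frac{F}{p}$ ($c{\left(F,p \right)} = \frac{F}{p} - \frac{2}{6} = \frac{F}{p} - \frac{1}{3} = - \frac{1}{3} + \frac{F}{p}$)
$O = 7030$
$B = - \frac{1904}{15}$ ($B = 952 \frac{1 - \frac{5}{3}}{5} = 952 \cdot \frac{1}{5} \left(- \frac{2}{3}\right) = 952 \left(- \frac{2}{15}\right) = - \frac{1904}{15} \approx -126.93$)
$\sqrt{O + B} = \sqrt{7030 - \frac{1904}{15}} = \sqrt{\frac{103546}{15}} = \frac{\sqrt{1553190}}{15}$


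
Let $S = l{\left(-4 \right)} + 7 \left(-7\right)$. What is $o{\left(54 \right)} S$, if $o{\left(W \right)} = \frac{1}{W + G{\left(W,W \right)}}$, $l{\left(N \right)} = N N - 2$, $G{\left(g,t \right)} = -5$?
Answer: $- \frac{5}{7} \approx -0.71429$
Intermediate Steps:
$l{\left(N \right)} = -2 + N^{2}$ ($l{\left(N \right)} = N^{2} - 2 = -2 + N^{2}$)
$o{\left(W \right)} = \frac{1}{-5 + W}$ ($o{\left(W \right)} = \frac{1}{W - 5} = \frac{1}{-5 + W}$)
$S = -35$ ($S = \left(-2 + \left(-4\right)^{2}\right) + 7 \left(-7\right) = \left(-2 + 16\right) - 49 = 14 - 49 = -35$)
$o{\left(54 \right)} S = \frac{1}{-5 + 54} \left(-35\right) = \frac{1}{49} \left(-35\right) = - \frac{5}{7}$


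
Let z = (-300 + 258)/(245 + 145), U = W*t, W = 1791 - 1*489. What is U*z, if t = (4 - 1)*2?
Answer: -54684/65 ≈ -841.29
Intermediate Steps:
t = 6 (t = 3*2 = 6)
W = 1302 (W = 1791 - 489 = 1302)
U = 7812 (U = 1302*6 = 7812)
z = -7/65 (z = -42/390 = -42*1/390 = -7/65 ≈ -0.10769)
U*z = 7812*(-7/65) = -54684/65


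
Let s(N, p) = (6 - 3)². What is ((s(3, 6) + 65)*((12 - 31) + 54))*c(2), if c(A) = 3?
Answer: 7770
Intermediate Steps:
s(N, p) = 9 (s(N, p) = 3² = 9)
((s(3, 6) + 65)*((12 - 31) + 54))*c(2) = ((9 + 65)*((12 - 31) + 54))*3 = (74*(-19 + 54))*3 = (74*35)*3 = 2590*3 = 7770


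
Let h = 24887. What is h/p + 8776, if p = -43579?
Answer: 382424417/43579 ≈ 8775.4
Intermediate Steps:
h/p + 8776 = 24887/(-43579) + 8776 = 24887*(-1/43579) + 8776 = -24887/43579 + 8776 = 382424417/43579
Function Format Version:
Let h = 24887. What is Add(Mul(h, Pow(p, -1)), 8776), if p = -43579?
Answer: Rational(382424417, 43579) ≈ 8775.4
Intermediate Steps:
Add(Mul(h, Pow(p, -1)), 8776) = Add(Mul(24887, Pow(-43579, -1)), 8776) = Add(Mul(24887, Rational(-1, 43579)), 8776) = Add(Rational(-24887, 43579), 8776) = Rational(382424417, 43579)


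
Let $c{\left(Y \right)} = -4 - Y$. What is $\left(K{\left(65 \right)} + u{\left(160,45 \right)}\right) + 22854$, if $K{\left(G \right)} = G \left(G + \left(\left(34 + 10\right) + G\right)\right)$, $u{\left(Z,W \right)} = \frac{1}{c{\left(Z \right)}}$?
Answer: $\frac{5602895}{164} \approx 34164.0$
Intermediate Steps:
$u{\left(Z,W \right)} = \frac{1}{-4 - Z}$
$K{\left(G \right)} = G \left(44 + 2 G\right)$ ($K{\left(G \right)} = G \left(G + \left(44 + G\right)\right) = G \left(44 + 2 G\right)$)
$\left(K{\left(65 \right)} + u{\left(160,45 \right)}\right) + 22854 = \left(2 \cdot 65 \left(22 + 65\right) - \frac{1}{4 + 160}\right) + 22854 = \left(2 \cdot 65 \cdot 87 - \frac{1}{164}\right) + 22854 = \left(11310 - \frac{1}{164}\right) + 22854 = \frac{1854839}{164} + 22854 = \frac{5602895}{164}$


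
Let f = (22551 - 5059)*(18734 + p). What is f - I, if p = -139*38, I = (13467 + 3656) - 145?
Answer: 235285406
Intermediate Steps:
I = 16978 (I = 17123 - 145 = 16978)
p = -5282
f = 235302384 (f = (22551 - 5059)*(18734 - 5282) = 17492*13452 = 235302384)
f - I = 235302384 - 1*16978 = 235302384 - 16978 = 235285406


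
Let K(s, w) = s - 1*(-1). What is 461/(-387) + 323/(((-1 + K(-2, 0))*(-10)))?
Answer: 115781/7740 ≈ 14.959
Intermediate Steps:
K(s, w) = 1 + s (K(s, w) = s + 1 = 1 + s)
461/(-387) + 323/(((-1 + K(-2, 0))*(-10))) = 461/(-387) + 323/(((-1 + (1 - 2))*(-10))) = 461*(-1/387) + 323/(((-1 - 1)*(-10))) = -461/387 + 323/((-2*(-10))) = -461/387 + 323/20 = 115781/7740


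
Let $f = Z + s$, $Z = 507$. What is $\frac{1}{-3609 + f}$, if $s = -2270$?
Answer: $- \frac{1}{5372} \approx -0.00018615$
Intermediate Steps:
$f = -1763$ ($f = 507 - 2270 = -1763$)
$\frac{1}{-3609 + f} = \frac{1}{-3609 - 1763} = \frac{1}{-5372} = - \frac{1}{5372}$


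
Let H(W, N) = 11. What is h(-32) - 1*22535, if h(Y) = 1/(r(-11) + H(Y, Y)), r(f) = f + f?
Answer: -247886/11 ≈ -22535.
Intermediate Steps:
r(f) = 2*f
h(Y) = -1/11 (h(Y) = 1/(2*(-11) + 11) = 1/(-22 + 11) = 1/(-11) = -1/11)
h(-32) - 1*22535 = -1/11 - 1*22535 = -1/11 - 22535 = -247886/11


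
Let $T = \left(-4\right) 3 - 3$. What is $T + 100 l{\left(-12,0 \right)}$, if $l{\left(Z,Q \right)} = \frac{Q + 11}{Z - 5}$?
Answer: $- \frac{1355}{17} \approx -79.706$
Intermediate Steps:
$l{\left(Z,Q \right)} = \frac{11 + Q}{-5 + Z}$
$T = -15$ ($T = -12 - 3 = -15$)
$T + 100 l{\left(-12,0 \right)} = -15 + 100 \frac{11 + 0}{-5 - 12} = -15 + 100 \frac{1}{-17} \cdot 11 = -15 + 100 \left(\left(- \frac{1}{17}\right) 11\right) = -15 + 100 \left(- \frac{11}{17}\right) = -15 - \frac{1100}{17} = - \frac{1355}{17}$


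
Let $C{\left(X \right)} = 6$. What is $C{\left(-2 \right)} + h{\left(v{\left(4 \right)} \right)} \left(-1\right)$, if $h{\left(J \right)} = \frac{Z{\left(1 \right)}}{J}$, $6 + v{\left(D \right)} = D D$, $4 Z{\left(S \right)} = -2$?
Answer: $\frac{121}{20} \approx 6.05$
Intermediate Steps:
$Z{\left(S \right)} = - \frac{1}{2}$ ($Z{\left(S \right)} = \frac{1}{4} \left(-2\right) = - \frac{1}{2}$)
$v{\left(D \right)} = -6 + D^{2}$ ($v{\left(D \right)} = -6 + D D = -6 + D^{2}$)
$h{\left(J \right)} = - \frac{1}{2 J}$
$C{\left(-2 \right)} + h{\left(v{\left(4 \right)} \right)} \left(-1\right) = 6 + - \frac{1}{2 \left(-6 + 4^{2}\right)} \left(-1\right) = 6 + - \frac{1}{2 \left(-6 + 16\right)} \left(-1\right) = 6 + - \frac{1}{2 \cdot 10} \left(-1\right) = 6 + \left(- \frac{1}{2}\right) \frac{1}{10} \left(-1\right) = 6 - - \frac{1}{20} = 6 + \frac{1}{20} = \frac{121}{20}$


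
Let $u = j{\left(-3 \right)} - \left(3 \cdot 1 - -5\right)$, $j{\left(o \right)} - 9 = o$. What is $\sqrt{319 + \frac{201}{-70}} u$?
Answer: $- \frac{\sqrt{1549030}}{35} \approx -35.56$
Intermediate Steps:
$j{\left(o \right)} = 9 + o$
$u = -2$ ($u = \left(9 - 3\right) - \left(3 \cdot 1 - -5\right) = 6 - \left(3 + 5\right) = 6 - 8 = -2$)
$\sqrt{319 + \frac{201}{-70}} u = \sqrt{319 + \frac{201}{-70}} \left(-2\right) = \sqrt{319 + 201 \left(- \frac{1}{70}\right)} \left(-2\right) = \sqrt{319 - \frac{201}{70}} \left(-2\right) = \sqrt{\frac{22129}{70}} \left(-2\right) = \frac{\sqrt{1549030}}{70} \left(-2\right) = - \frac{\sqrt{1549030}}{35}$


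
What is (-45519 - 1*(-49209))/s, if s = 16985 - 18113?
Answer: -615/188 ≈ -3.2713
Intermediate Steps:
s = -1128
(-45519 - 1*(-49209))/s = (-45519 - 1*(-49209))/(-1128) = (-45519 + 49209)*(-1/1128) = 3690*(-1/1128) = -615/188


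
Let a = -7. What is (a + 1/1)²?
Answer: 36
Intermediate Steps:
(a + 1/1)² = (-7 + 1/1)² = (-7 + 1*1)² = (-7 + 1)² = (-6)² = 36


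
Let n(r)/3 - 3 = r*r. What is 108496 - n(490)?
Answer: -611813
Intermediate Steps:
n(r) = 9 + 3*r² (n(r) = 9 + 3*(r*r) = 9 + 3*r²)
108496 - n(490) = 108496 - (9 + 3*490²) = 108496 - (9 + 3*240100) = 108496 - (9 + 720300) = 108496 - 1*720309 = 108496 - 720309 = -611813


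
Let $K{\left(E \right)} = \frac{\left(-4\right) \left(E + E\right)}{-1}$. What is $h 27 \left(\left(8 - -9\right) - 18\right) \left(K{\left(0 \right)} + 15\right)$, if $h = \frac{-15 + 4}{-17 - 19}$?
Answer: $- \frac{495}{4} \approx -123.75$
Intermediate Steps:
$h = \frac{11}{36}$ ($h = - \frac{11}{-36} = \left(-11\right) \left(- \frac{1}{36}\right) = \frac{11}{36} \approx 0.30556$)
$K{\left(E \right)} = 8 E$ ($K{\left(E \right)} = - 4 \cdot 2 E \left(-1\right) = - 8 E \left(-1\right) = 8 E$)
$h 27 \left(\left(8 - -9\right) - 18\right) \left(K{\left(0 \right)} + 15\right) = \frac{11}{36} \cdot 27 \left(\left(8 - -9\right) - 18\right) \left(8 \cdot 0 + 15\right) = \frac{33 \left(\left(8 + 9\right) - 18\right) \left(0 + 15\right)}{4} = \frac{33 \left(17 - 18\right) 15}{4} = \frac{33 \left(\left(-1\right) 15\right)}{4} = \frac{33}{4} \left(-15\right) = - \frac{495}{4}$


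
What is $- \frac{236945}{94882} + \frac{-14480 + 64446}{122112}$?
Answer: $- \frac{6048238457}{2896557696} \approx -2.0881$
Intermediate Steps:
$- \frac{236945}{94882} + \frac{-14480 + 64446}{122112} = \left(-236945\right) \frac{1}{94882} + 49966 \cdot \frac{1}{122112} = - \frac{236945}{94882} + \frac{24983}{61056} = - \frac{6048238457}{2896557696}$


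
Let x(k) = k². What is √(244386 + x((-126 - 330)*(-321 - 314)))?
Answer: 3*√9316137554 ≈ 2.8956e+5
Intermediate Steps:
√(244386 + x((-126 - 330)*(-321 - 314))) = √(244386 + ((-126 - 330)*(-321 - 314))²) = √(244386 + (-456*(-635))²) = √(244386 + 289560²) = √(244386 + 83844993600) = √83845237986 = 3*√9316137554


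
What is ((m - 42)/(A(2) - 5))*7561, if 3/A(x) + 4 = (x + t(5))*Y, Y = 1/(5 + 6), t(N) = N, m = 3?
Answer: 10910523/218 ≈ 50048.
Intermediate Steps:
Y = 1/11 ≈ 0.090909
A(x) = 3/(-39/11 + x/11) (A(x) = 3/(-4 + (x + 5)*(1/11)) = 3/(-4 + (5 + x)*(1/11)) = 3/(-4 + (5/11 + x/11)) = 3/(-39/11 + x/11))
((m - 42)/(A(2) - 5))*7561 = ((3 - 42)/(33/(-39 + 2) - 5))*7561 = -39/(33/(-37) - 5)*7561 = -39/(33*(-1/37) - 5)*7561 = -39/(-33/37 - 5)*7561 = -39/(-218/37)*7561 = -39*(-37/218)*7561 = (1443/218)*7561 = 10910523/218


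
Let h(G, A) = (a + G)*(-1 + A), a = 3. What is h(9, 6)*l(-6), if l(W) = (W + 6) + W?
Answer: -360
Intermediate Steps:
l(W) = 6 + 2*W (l(W) = (6 + W) + W = 6 + 2*W)
h(G, A) = (-1 + A)*(3 + G) (h(G, A) = (3 + G)*(-1 + A) = (-1 + A)*(3 + G))
h(9, 6)*l(-6) = (-3 - 1*9 + 3*6 + 6*9)*(6 + 2*(-6)) = (-3 - 9 + 18 + 54)*(6 - 12) = 60*(-6) = -360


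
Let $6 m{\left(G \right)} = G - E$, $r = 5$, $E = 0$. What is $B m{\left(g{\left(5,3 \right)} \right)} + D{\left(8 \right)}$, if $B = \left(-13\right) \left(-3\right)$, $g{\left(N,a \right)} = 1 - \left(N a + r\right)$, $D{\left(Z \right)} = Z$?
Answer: $- \frac{231}{2} \approx -115.5$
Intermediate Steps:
$g{\left(N,a \right)} = -4 - N a$ ($g{\left(N,a \right)} = 1 - \left(N a + 5\right) = 1 - \left(5 + N a\right) = -4 - N a$)
$m{\left(G \right)} = \frac{G}{6}$ ($m{\left(G \right)} = \frac{G - 0}{6} = \frac{G + 0}{6} = \frac{G}{6}$)
$B = 39$
$B m{\left(g{\left(5,3 \right)} \right)} + D{\left(8 \right)} = 39 \frac{-4 - 5 \cdot 3}{6} + 8 = 39 \frac{-4 - 15}{6} + 8 = 39 \cdot \frac{1}{6} \left(-19\right) + 8 = 39 \left(- \frac{19}{6}\right) + 8 = - \frac{247}{2} + 8 = - \frac{231}{2}$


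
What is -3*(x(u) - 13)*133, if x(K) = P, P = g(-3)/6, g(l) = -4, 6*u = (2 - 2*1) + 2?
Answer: 5453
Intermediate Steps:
u = ⅓ (u = ((2 - 2*1) + 2)/6 = ((2 - 2) + 2)/6 = (0 + 2)/6 = (⅙)*2 = ⅓ ≈ 0.33333)
P = -⅔ (P = -4/6 = -4*⅙ = -⅔ ≈ -0.66667)
x(K) = -⅔
-3*(x(u) - 13)*133 = -3*(-⅔ - 13)*133 = -3*(-41/3)*133 = 41*133 = 5453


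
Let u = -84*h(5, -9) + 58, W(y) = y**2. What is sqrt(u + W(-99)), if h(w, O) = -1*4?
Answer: sqrt(10195) ≈ 100.97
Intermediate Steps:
h(w, O) = -4
u = 394 (u = -84*(-4) + 58 = 336 + 58 = 394)
sqrt(u + W(-99)) = sqrt(394 + (-99)**2) = sqrt(394 + 9801) = sqrt(10195)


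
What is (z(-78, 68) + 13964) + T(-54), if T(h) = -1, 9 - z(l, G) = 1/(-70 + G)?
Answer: 27945/2 ≈ 13973.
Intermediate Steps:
z(l, G) = 9 - 1/(-70 + G)
(z(-78, 68) + 13964) + T(-54) = ((-631 + 9*68)/(-70 + 68) + 13964) - 1 = ((-631 + 612)/(-2) + 13964) - 1 = (-½*(-19) + 13964) - 1 = (19/2 + 13964) - 1 = 27947/2 - 1 = 27945/2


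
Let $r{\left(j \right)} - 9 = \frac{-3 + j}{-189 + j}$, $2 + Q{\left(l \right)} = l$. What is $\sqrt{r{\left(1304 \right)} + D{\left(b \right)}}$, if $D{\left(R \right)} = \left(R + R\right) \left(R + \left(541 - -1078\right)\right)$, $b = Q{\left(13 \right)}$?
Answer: $\frac{2 \sqrt{11148672035}}{1115} \approx 189.39$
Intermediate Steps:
$Q{\left(l \right)} = -2 + l$
$b = 11$ ($b = -2 + 13 = 11$)
$D{\left(R \right)} = 2 R \left(1619 + R\right)$ ($D{\left(R \right)} = 2 R \left(R + \left(541 + 1078\right)\right) = 2 R \left(R + 1619\right) = 2 R \left(1619 + R\right)$)
$r{\left(j \right)} = 9 + \frac{-3 + j}{-189 + j}$
$\sqrt{r{\left(1304 \right)} + D{\left(b \right)}} = \sqrt{\frac{2 \left(-852 + 5 \cdot 1304\right)}{-189 + 1304} + 2 \cdot 11 \left(1619 + 11\right)} = \sqrt{\frac{2 \left(-852 + 6520\right)}{1115} + 2 \cdot 11 \cdot 1630} = \sqrt{2 \cdot \frac{1}{1115} \cdot 5668 + 35860} = \sqrt{\frac{11336}{1115} + 35860} = \sqrt{\frac{39995236}{1115}} = \frac{2 \sqrt{11148672035}}{1115}$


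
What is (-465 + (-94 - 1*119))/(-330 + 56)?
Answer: 339/137 ≈ 2.4745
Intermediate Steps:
(-465 + (-94 - 1*119))/(-330 + 56) = (-465 + (-94 - 119))/(-274) = (-465 - 213)*(-1/274) = -678*(-1/274) = 339/137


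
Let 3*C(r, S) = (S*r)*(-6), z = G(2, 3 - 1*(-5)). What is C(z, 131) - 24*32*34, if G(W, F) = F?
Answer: -28208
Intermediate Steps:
z = 8 (z = 3 - 1*(-5) = 3 + 5 = 8)
C(r, S) = -2*S*r (C(r, S) = ((S*r)*(-6))/3 = (-6*S*r)/3 = -2*S*r)
C(z, 131) - 24*32*34 = -2*131*8 - 24*32*34 = -2096 - 768*34 = -2096 - 1*26112 = -2096 - 26112 = -28208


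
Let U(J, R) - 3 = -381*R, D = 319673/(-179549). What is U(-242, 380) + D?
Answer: -25994885246/179549 ≈ -1.4478e+5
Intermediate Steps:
D = -319673/179549 (D = 319673*(-1/179549) = -319673/179549 ≈ -1.7804)
U(J, R) = 3 - 381*R
U(-242, 380) + D = (3 - 381*380) - 319673/179549 = (3 - 144780) - 319673/179549 = -144777 - 319673/179549 = -25994885246/179549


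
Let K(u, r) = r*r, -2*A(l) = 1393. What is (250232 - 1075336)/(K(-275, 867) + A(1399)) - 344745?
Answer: -517803469033/1501985 ≈ -3.4475e+5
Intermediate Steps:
A(l) = -1393/2 (A(l) = -1/2*1393 = -1393/2)
K(u, r) = r**2
(250232 - 1075336)/(K(-275, 867) + A(1399)) - 344745 = (250232 - 1075336)/(867**2 - 1393/2) - 344745 = -825104/(751689 - 1393/2) - 344745 = -825104/1501985/2 - 344745 = -825104*2/1501985 - 344745 = -1650208/1501985 - 344745 = -517803469033/1501985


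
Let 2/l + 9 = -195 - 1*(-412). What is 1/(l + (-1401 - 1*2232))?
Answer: -104/377831 ≈ -0.00027526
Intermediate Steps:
l = 1/104 (l = 2/(-9 + (-195 - 1*(-412))) = 2/(-9 + (-195 + 412)) = 2/(-9 + 217) = 2/208 = 2*(1/208) = 1/104 ≈ 0.0096154)
1/(l + (-1401 - 1*2232)) = 1/(1/104 + (-1401 - 1*2232)) = 1/(1/104 + (-1401 - 2232)) = 1/(1/104 - 3633) = 1/(-377831/104) = -104/377831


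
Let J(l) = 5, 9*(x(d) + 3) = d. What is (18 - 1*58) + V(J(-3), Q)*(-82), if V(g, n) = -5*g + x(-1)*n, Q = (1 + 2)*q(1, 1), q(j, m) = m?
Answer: 8326/3 ≈ 2775.3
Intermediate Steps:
x(d) = -3 + d/9
Q = 3 (Q = (1 + 2)*1 = 3*1 = 3)
V(g, n) = -5*g - 28*n/9 (V(g, n) = -5*g + (-3 + (⅑)*(-1))*n = -5*g + (-3 - ⅑)*n = -5*g - 28*n/9)
(18 - 1*58) + V(J(-3), Q)*(-82) = (18 - 1*58) + (-5*5 - 28/9*3)*(-82) = (18 - 58) + (-25 - 28/3)*(-82) = -40 - 103/3*(-82) = -40 + 8446/3 = 8326/3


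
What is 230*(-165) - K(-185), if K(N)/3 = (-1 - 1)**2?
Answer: -37962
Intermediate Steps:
K(N) = 12 (K(N) = 3*(-1 - 1)**2 = 3*(-2)**2 = 3*4 = 12)
230*(-165) - K(-185) = 230*(-165) - 1*12 = -37950 - 12 = -37962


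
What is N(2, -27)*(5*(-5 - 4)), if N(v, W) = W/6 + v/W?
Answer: 1235/6 ≈ 205.83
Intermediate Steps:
N(v, W) = W/6 + v/W (N(v, W) = W*(⅙) + v/W = W/6 + v/W)
N(2, -27)*(5*(-5 - 4)) = ((⅙)*(-27) + 2/(-27))*(5*(-5 - 4)) = (-9/2 + 2*(-1/27))*(5*(-9)) = (-9/2 - 2/27)*(-45) = -247/54*(-45) = 1235/6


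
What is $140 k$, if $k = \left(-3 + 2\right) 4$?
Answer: $-560$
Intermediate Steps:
$k = -4$ ($k = \left(-1\right) 4 = -4$)
$140 k = 140 \left(-4\right) = -560$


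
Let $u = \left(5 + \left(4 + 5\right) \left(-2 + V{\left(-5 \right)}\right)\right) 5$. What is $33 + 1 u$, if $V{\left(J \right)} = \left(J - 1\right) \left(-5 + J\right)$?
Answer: $2668$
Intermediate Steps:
$V{\left(J \right)} = \left(-1 + J\right) \left(-5 + J\right)$
$u = 2635$ ($u = \left(5 + \left(4 + 5\right) \left(-2 + \left(5 + \left(-5\right)^{2} - -30\right)\right)\right) 5 = \left(5 + 9 \left(-2 + \left(5 + 25 + 30\right)\right)\right) 5 = \left(5 + 9 \left(-2 + 60\right)\right) 5 = \left(5 + 9 \cdot 58\right) 5 = \left(5 + 522\right) 5 = 527 \cdot 5 = 2635$)
$33 + 1 u = 33 + 1 \cdot 2635 = 33 + 2635 = 2668$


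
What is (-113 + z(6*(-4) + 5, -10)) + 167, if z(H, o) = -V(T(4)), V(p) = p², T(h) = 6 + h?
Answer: -46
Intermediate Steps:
z(H, o) = -100 (z(H, o) = -(6 + 4)² = -1*10² = -1*100 = -100)
(-113 + z(6*(-4) + 5, -10)) + 167 = (-113 - 100) + 167 = -213 + 167 = -46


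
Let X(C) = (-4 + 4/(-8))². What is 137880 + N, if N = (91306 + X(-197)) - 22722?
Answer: 825937/4 ≈ 2.0648e+5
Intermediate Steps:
X(C) = 81/4 (X(C) = (-4 + 4*(-⅛))² = (-4 - ½)² = (-9/2)² = 81/4)
N = 274417/4 (N = (91306 + 81/4) - 22722 = 365305/4 - 22722 = 274417/4 ≈ 68604.)
137880 + N = 137880 + 274417/4 = 825937/4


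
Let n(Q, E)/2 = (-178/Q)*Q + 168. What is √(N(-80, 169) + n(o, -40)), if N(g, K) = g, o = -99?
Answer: 10*I ≈ 10.0*I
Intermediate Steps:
n(Q, E) = -20 (n(Q, E) = 2*((-178/Q)*Q + 168) = 2*(-178 + 168) = 2*(-10) = -20)
√(N(-80, 169) + n(o, -40)) = √(-80 - 20) = √(-100) = 10*I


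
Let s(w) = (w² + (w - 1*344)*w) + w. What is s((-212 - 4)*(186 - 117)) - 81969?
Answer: 449288535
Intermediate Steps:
s(w) = w + w² + w*(-344 + w) (s(w) = (w² + (w - 344)*w) + w = (w² + (-344 + w)*w) + w = (w² + w*(-344 + w)) + w = w + w² + w*(-344 + w))
s((-212 - 4)*(186 - 117)) - 81969 = ((-212 - 4)*(186 - 117))*(-343 + 2*((-212 - 4)*(186 - 117))) - 81969 = (-216*69)*(-343 + 2*(-216*69)) - 81969 = -14904*(-343 + 2*(-14904)) - 81969 = -14904*(-343 - 29808) - 81969 = -14904*(-30151) - 81969 = 449370504 - 81969 = 449288535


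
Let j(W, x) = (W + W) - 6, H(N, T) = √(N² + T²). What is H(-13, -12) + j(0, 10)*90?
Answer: -540 + √313 ≈ -522.31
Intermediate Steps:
j(W, x) = -6 + 2*W (j(W, x) = 2*W - 6 = -6 + 2*W)
H(-13, -12) + j(0, 10)*90 = √((-13)² + (-12)²) + (-6 + 2*0)*90 = √(169 + 144) + (-6 + 0)*90 = √313 - 6*90 = √313 - 540 = -540 + √313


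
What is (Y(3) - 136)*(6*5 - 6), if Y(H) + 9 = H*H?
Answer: -3264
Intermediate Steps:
Y(H) = -9 + H² (Y(H) = -9 + H*H = -9 + H²)
(Y(3) - 136)*(6*5 - 6) = ((-9 + 3²) - 136)*(6*5 - 6) = ((-9 + 9) - 136)*(30 - 6) = (0 - 136)*24 = -136*24 = -3264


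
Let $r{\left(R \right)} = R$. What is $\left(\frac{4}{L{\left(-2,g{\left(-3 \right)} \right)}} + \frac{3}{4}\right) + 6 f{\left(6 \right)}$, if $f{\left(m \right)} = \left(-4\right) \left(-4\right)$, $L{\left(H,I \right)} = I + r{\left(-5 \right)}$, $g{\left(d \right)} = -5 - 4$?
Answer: $\frac{2701}{28} \approx 96.464$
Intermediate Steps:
$g{\left(d \right)} = -9$ ($g{\left(d \right)} = -5 - 4 = -9$)
$L{\left(H,I \right)} = -5 + I$ ($L{\left(H,I \right)} = I - 5 = -5 + I$)
$f{\left(m \right)} = 16$
$\left(\frac{4}{L{\left(-2,g{\left(-3 \right)} \right)}} + \frac{3}{4}\right) + 6 f{\left(6 \right)} = \left(\frac{4}{-5 - 9} + \frac{3}{4}\right) + 6 \cdot 16 = \left(\frac{4}{-14} + 3 \cdot \frac{1}{4}\right) + 96 = \left(4 \left(- \frac{1}{14}\right) + \frac{3}{4}\right) + 96 = \left(- \frac{2}{7} + \frac{3}{4}\right) + 96 = \frac{13}{28} + 96 = \frac{2701}{28}$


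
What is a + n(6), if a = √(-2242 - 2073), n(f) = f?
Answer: 6 + I*√4315 ≈ 6.0 + 65.689*I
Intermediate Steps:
a = I*√4315 (a = √(-4315) = I*√4315 ≈ 65.689*I)
a + n(6) = I*√4315 + 6 = 6 + I*√4315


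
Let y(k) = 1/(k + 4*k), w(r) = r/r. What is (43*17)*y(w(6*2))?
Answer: 731/5 ≈ 146.20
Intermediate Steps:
w(r) = 1
y(k) = 1/(5*k)
(43*17)*y(w(6*2)) = (43*17)*((⅕)/1) = 731*((⅕)*1) = 731*(⅕) = 731/5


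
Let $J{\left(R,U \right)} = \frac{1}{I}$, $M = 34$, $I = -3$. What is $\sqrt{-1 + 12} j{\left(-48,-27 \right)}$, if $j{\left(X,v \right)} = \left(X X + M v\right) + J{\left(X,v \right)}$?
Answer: $\frac{4157 \sqrt{11}}{3} \approx 4595.7$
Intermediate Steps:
$J{\left(R,U \right)} = - \frac{1}{3}$ ($J{\left(R,U \right)} = \frac{1}{-3} = - \frac{1}{3}$)
$j{\left(X,v \right)} = - \frac{1}{3} + X^{2} + 34 v$ ($j{\left(X,v \right)} = \left(X X + 34 v\right) - \frac{1}{3} = \left(X^{2} + 34 v\right) - \frac{1}{3} = - \frac{1}{3} + X^{2} + 34 v$)
$\sqrt{-1 + 12} j{\left(-48,-27 \right)} = \sqrt{-1 + 12} \left(- \frac{1}{3} + \left(-48\right)^{2} + 34 \left(-27\right)\right) = \sqrt{11} \left(- \frac{1}{3} + 2304 - 918\right) = \sqrt{11} \cdot \frac{4157}{3} = \frac{4157 \sqrt{11}}{3}$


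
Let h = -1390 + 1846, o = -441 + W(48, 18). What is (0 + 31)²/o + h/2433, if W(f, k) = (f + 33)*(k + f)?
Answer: 1524931/3977955 ≈ 0.38335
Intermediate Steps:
W(f, k) = (33 + f)*(f + k)
o = 4905 (o = -441 + (48² + 33*48 + 33*18 + 48*18) = -441 + (2304 + 1584 + 594 + 864) = -441 + 5346 = 4905)
h = 456
(0 + 31)²/o + h/2433 = (0 + 31)²/4905 + 456/2433 = 31²*(1/4905) + 456*(1/2433) = 961*(1/4905) + 152/811 = 961/4905 + 152/811 = 1524931/3977955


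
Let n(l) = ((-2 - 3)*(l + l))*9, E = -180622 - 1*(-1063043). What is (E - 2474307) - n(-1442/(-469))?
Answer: -106637822/67 ≈ -1.5916e+6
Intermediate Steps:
E = 882421 (E = -180622 + 1063043 = 882421)
n(l) = -90*l (n(l) = -10*l*9 = -90*l)
(E - 2474307) - n(-1442/(-469)) = (882421 - 2474307) - (-90)*(-1442/(-469)) = -1591886 - (-90)*(-1442*(-1/469)) = -1591886 - (-90)*206/67 = -1591886 - 1*(-18540/67) = -1591886 + 18540/67 = -106637822/67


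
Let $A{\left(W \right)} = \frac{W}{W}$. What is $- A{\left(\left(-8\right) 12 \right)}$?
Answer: $-1$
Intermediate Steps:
$A{\left(W \right)} = 1$
$- A{\left(\left(-8\right) 12 \right)} = \left(-1\right) 1 = -1$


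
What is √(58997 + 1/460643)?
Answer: 8*√195604529031739/460643 ≈ 242.89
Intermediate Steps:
√(58997 + 1/460643) = √(27176555072/460643) = 8*√195604529031739/460643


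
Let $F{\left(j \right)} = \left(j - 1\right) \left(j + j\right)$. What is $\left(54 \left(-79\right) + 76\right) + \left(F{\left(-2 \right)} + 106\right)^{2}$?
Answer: $9734$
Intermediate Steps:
$F{\left(j \right)} = 2 j \left(-1 + j\right)$ ($F{\left(j \right)} = \left(-1 + j\right) 2 j = 2 j \left(-1 + j\right)$)
$\left(54 \left(-79\right) + 76\right) + \left(F{\left(-2 \right)} + 106\right)^{2} = \left(54 \left(-79\right) + 76\right) + \left(2 \left(-2\right) \left(-1 - 2\right) + 106\right)^{2} = \left(-4266 + 76\right) + \left(2 \left(-2\right) \left(-3\right) + 106\right)^{2} = -4190 + \left(12 + 106\right)^{2} = -4190 + 118^{2} = -4190 + 13924 = 9734$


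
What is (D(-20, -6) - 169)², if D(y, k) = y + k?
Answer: 38025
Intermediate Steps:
D(y, k) = k + y
(D(-20, -6) - 169)² = ((-6 - 20) - 169)² = (-26 - 169)² = (-195)² = 38025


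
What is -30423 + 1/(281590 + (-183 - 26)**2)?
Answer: -9895719632/325271 ≈ -30423.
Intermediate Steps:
-30423 + 1/(281590 + (-183 - 26)**2) = -30423 + 1/(281590 + (-209)**2) = -30423 + 1/(281590 + 43681) = -30423 + 1/325271 = -9895719632/325271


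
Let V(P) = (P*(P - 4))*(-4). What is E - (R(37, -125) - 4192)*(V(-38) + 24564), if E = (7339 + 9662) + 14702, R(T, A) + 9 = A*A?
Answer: -207656617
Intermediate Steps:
R(T, A) = -9 + A² (R(T, A) = -9 + A*A = -9 + A²)
V(P) = -4*P*(-4 + P) (V(P) = (P*(-4 + P))*(-4) = -4*P*(-4 + P))
E = 31703 (E = 17001 + 14702 = 31703)
E - (R(37, -125) - 4192)*(V(-38) + 24564) = 31703 - ((-9 + (-125)²) - 4192)*(4*(-38)*(4 - 1*(-38)) + 24564) = 31703 - ((-9 + 15625) - 4192)*(4*(-38)*(4 + 38) + 24564) = 31703 - (15616 - 4192)*(4*(-38)*42 + 24564) = 31703 - 11424*(-6384 + 24564) = 31703 - 11424*18180 = 31703 - 1*207688320 = 31703 - 207688320 = -207656617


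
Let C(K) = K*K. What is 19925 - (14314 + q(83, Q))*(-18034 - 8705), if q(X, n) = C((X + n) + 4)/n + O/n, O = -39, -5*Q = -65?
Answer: 5242252802/13 ≈ 4.0325e+8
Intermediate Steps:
Q = 13 (Q = -⅕*(-65) = 13)
C(K) = K²
q(X, n) = -39/n + (4 + X + n)²/n (q(X, n) = ((X + n) + 4)²/n - 39/n = (4 + X + n)²/n - 39/n = -39/n + (4 + X + n)²/n)
19925 - (14314 + q(83, Q))*(-18034 - 8705) = 19925 - (14314 + (-39 + (4 + 83 + 13)²)/13)*(-18034 - 8705) = 19925 - (14314 + (-39 + 100²)/13)*(-26739) = 19925 - (14314 + (-39 + 10000)/13)*(-26739) = 19925 - (14314 + (1/13)*9961)*(-26739) = 19925 - (14314 + 9961/13)*(-26739) = 19925 - 196043*(-26739)/13 = 19925 - 1*(-5241993777/13) = 19925 + 5241993777/13 = 5242252802/13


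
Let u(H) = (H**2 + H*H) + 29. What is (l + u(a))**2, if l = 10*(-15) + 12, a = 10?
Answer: 8281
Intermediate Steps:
u(H) = 29 + 2*H**2 (u(H) = (H**2 + H**2) + 29 = 2*H**2 + 29 = 29 + 2*H**2)
l = -138 (l = -150 + 12 = -138)
(l + u(a))**2 = (-138 + (29 + 2*10**2))**2 = (-138 + (29 + 2*100))**2 = (-138 + (29 + 200))**2 = (-138 + 229)**2 = 91**2 = 8281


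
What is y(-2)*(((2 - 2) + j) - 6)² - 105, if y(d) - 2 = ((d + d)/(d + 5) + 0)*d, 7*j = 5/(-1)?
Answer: 2213/21 ≈ 105.38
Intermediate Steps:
j = -5/7 (j = (5/(-1))/7 = (5*(-1))/7 = (⅐)*(-5) = -5/7 ≈ -0.71429)
y(d) = 2 + 2*d²/(5 + d) (y(d) = 2 + ((d + d)/(d + 5) + 0)*d = 2 + ((2*d)/(5 + d) + 0)*d = 2 + (2*d/(5 + d) + 0)*d = 2 + (2*d/(5 + d))*d = 2 + 2*d²/(5 + d))
y(-2)*(((2 - 2) + j) - 6)² - 105 = (2*(5 - 2 + (-2)²)/(5 - 2))*(((2 - 2) - 5/7) - 6)² - 105 = (2*(5 - 2 + 4)/3)*((0 - 5/7) - 6)² - 105 = (2*(⅓)*7)*(-5/7 - 6)² - 105 = 14*(-47/7)²/3 - 105 = (14/3)*(2209/49) - 105 = 4418/21 - 105 = 2213/21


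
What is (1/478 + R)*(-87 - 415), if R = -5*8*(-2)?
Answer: -9598491/239 ≈ -40161.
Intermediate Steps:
R = 80 (R = -40*(-2) = 80)
(1/478 + R)*(-87 - 415) = (1/478 + 80)*(-87 - 415) = (1/478 + 80)*(-502) = (38241/478)*(-502) = -9598491/239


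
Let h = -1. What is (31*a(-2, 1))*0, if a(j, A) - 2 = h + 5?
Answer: 0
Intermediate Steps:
a(j, A) = 6 (a(j, A) = 2 + (-1 + 5) = 2 + 4 = 6)
(31*a(-2, 1))*0 = (31*6)*0 = 186*0 = 0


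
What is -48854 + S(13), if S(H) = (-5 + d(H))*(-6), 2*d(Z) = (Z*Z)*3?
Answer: -50345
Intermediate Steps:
d(Z) = 3*Z²/2 (d(Z) = ((Z*Z)*3)/2 = (Z²*3)/2 = (3*Z²)/2 = 3*Z²/2)
S(H) = 30 - 9*H² (S(H) = (-5 + 3*H²/2)*(-6) = 30 - 9*H²)
-48854 + S(13) = -48854 + (30 - 9*13²) = -48854 + (30 - 9*169) = -48854 + (30 - 1521) = -48854 - 1491 = -50345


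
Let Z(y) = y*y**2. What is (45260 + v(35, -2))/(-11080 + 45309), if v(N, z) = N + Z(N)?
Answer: 88170/34229 ≈ 2.5759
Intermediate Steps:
Z(y) = y**3
v(N, z) = N + N**3
(45260 + v(35, -2))/(-11080 + 45309) = (45260 + (35 + 35**3))/(-11080 + 45309) = (45260 + (35 + 42875))/34229 = (45260 + 42910)*(1/34229) = 88170*(1/34229) = 88170/34229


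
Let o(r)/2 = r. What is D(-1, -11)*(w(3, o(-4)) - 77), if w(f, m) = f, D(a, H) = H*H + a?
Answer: -8880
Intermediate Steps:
D(a, H) = a + H² (D(a, H) = H² + a = a + H²)
o(r) = 2*r
D(-1, -11)*(w(3, o(-4)) - 77) = (-1 + (-11)²)*(3 - 77) = (-1 + 121)*(-74) = 120*(-74) = -8880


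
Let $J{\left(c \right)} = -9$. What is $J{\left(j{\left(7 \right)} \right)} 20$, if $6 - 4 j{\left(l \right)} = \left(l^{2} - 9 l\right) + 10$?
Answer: $-180$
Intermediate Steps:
$j{\left(l \right)} = -1 - \frac{l^{2}}{4} + \frac{9 l}{4}$ ($j{\left(l \right)} = \frac{3}{2} - \frac{\left(l^{2} - 9 l\right) + 10}{4} = \frac{3}{2} - \frac{10 + l^{2} - 9 l}{4} = \frac{3}{2} - \left(\frac{5}{2} - \frac{9 l}{4} + \frac{l^{2}}{4}\right) = -1 - \frac{l^{2}}{4} + \frac{9 l}{4}$)
$J{\left(j{\left(7 \right)} \right)} 20 = \left(-9\right) 20 = -180$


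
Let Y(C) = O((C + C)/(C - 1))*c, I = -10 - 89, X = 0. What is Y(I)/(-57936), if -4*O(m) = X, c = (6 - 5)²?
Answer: 0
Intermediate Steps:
c = 1 (c = 1² = 1)
O(m) = 0 (O(m) = -¼*0 = 0)
I = -99
Y(C) = 0 (Y(C) = 0*1 = 0)
Y(I)/(-57936) = 0/(-57936) = 0*(-1/57936) = 0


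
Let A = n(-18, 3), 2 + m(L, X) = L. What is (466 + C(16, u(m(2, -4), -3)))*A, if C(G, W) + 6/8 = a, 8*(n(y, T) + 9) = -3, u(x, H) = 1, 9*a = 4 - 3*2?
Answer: -418525/96 ≈ -4359.6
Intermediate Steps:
a = -2/9 (a = (4 - 3*2)/9 = (4 - 6)/9 = (⅑)*(-2) = -2/9 ≈ -0.22222)
m(L, X) = -2 + L
n(y, T) = -75/8 (n(y, T) = -9 + (⅛)*(-3) = -9 - 3/8 = -75/8)
C(G, W) = -35/36 (C(G, W) = -¾ - 2/9 = -35/36)
A = -75/8 ≈ -9.3750
(466 + C(16, u(m(2, -4), -3)))*A = (466 - 35/36)*(-75/8) = (16741/36)*(-75/8) = -418525/96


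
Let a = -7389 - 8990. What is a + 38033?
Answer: 21654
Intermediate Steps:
a = -16379
a + 38033 = -16379 + 38033 = 21654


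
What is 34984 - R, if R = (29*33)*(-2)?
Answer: 36898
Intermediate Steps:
R = -1914 (R = 957*(-2) = -1914)
34984 - R = 34984 - 1*(-1914) = 34984 + 1914 = 36898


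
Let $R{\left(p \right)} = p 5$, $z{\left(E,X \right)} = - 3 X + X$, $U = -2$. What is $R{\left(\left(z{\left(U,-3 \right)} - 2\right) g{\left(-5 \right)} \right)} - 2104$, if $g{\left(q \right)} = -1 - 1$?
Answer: $-2144$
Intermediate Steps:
$g{\left(q \right)} = -2$
$z{\left(E,X \right)} = - 2 X$
$R{\left(p \right)} = 5 p$
$R{\left(\left(z{\left(U,-3 \right)} - 2\right) g{\left(-5 \right)} \right)} - 2104 = 5 \left(\left(-2\right) \left(-3\right) - 2\right) \left(-2\right) - 2104 = 5 \left(6 - 2\right) \left(-2\right) - 2104 = 5 \cdot 4 \left(-2\right) - 2104 = 5 \left(-8\right) - 2104 = -40 - 2104 = -2144$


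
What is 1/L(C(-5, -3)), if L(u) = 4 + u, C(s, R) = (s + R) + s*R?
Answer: 1/11 ≈ 0.090909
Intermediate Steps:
C(s, R) = R + s + R*s (C(s, R) = (R + s) + R*s = R + s + R*s)
1/L(C(-5, -3)) = 1/(4 + (-3 - 5 - 3*(-5))) = 1/(4 + (-3 - 5 + 15)) = 1/(4 + 7) = 1/11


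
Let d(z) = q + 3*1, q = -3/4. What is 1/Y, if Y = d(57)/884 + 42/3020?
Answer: 2669680/43923 ≈ 60.781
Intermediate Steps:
q = -¾ (q = -3*¼ = -¾ ≈ -0.75000)
d(z) = 9/4 (d(z) = -¾ + 3*1 = -¾ + 3 = 9/4)
Y = 43923/2669680 (Y = (9/4)/884 + 42/3020 = (9/4)*(1/884) + 42*(1/3020) = 9/3536 + 21/1510 = 43923/2669680 ≈ 0.016453)
1/Y = 1/(43923/2669680) = 2669680/43923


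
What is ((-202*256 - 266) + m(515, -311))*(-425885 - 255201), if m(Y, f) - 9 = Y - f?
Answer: 34832781298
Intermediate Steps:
m(Y, f) = 9 + Y - f (m(Y, f) = 9 + (Y - f) = 9 + Y - f)
((-202*256 - 266) + m(515, -311))*(-425885 - 255201) = ((-202*256 - 266) + (9 + 515 - 1*(-311)))*(-425885 - 255201) = ((-51712 - 266) + (9 + 515 + 311))*(-681086) = (-51978 + 835)*(-681086) = -51143*(-681086) = 34832781298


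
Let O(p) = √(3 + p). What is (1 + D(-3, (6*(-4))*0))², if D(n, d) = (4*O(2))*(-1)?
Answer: 81 - 8*√5 ≈ 63.111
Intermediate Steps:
D(n, d) = -4*√5 (D(n, d) = (4*√(3 + 2))*(-1) = (4*√5)*(-1) = -4*√5)
(1 + D(-3, (6*(-4))*0))² = (1 - 4*√5)²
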